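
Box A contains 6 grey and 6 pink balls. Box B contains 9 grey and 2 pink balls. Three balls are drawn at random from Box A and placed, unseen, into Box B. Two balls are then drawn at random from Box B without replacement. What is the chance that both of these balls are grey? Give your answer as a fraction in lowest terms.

552/1001

Condition on how many of the transferred balls are grey (from Box A: 6 grey of 12; then Box B has 14 total).
  0 grey: C(6,0)C(6,3)/C(12,3) = 1/11; then P = C(9,2)/C(14,2) = 36/91
  1 grey: C(6,1)C(6,2)/C(12,3) = 9/22; then P = C(10,2)/C(14,2) = 45/91
  2 grey: C(6,2)C(6,1)/C(12,3) = 9/22; then P = C(11,2)/C(14,2) = 55/91
  3 grey: C(6,3)C(6,0)/C(12,3) = 1/11; then P = C(12,2)/C(14,2) = 66/91
P(both grey) = 552/1001 ≈ 0.5514.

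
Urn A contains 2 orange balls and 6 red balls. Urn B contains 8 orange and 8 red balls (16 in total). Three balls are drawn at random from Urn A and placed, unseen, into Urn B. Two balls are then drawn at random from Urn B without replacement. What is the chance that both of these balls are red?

Condition on how many of the transferred balls are red (from Urn A: 6 red of 8; then Urn B has 19 total).
  1 red: C(6,1)C(2,2)/C(8,3) = 3/28; then P = C(9,2)/C(19,2) = 4/19
  2 red: C(6,2)C(2,1)/C(8,3) = 15/28; then P = C(10,2)/C(19,2) = 5/19
  3 red: C(6,3)C(2,0)/C(8,3) = 5/14; then P = C(11,2)/C(19,2) = 55/171
P(both red) = 1333/4788 ≈ 0.2784.

1333/4788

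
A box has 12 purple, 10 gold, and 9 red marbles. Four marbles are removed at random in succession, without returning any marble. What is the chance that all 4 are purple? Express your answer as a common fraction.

Unordered draws without replacement: count favorable combinations over C(31,4).
Favorable = C(12,4) · C(10,0) · C(9,0) = 495; total = C(31,4) = 31465.
P = 495/31465 = 99/6293 ≈ 0.0157.

99/6293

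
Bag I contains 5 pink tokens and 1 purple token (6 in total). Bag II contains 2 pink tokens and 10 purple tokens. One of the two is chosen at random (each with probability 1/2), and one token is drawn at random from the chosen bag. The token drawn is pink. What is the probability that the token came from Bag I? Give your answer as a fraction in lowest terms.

5/6

P(pink | Bag I) = 5/6; P(pink | Bag II) = 1/6.
P(pink) = 1/2·5/6 + 1/2·1/6 = 1/2.
By Bayes' rule, P(Bag I | pink) = 5/12 / 1/2 = 5/6 ≈ 0.8333.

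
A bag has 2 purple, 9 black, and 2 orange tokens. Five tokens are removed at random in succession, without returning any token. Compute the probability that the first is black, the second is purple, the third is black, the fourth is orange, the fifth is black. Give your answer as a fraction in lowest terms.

Multiply the conditional probability of each draw in order, without replacement, so each draw removes one from its color and from the total.
P = (9/13) · (2/12) · (8/11) · (2/10) · (7/9) = 28/2145 ≈ 0.0131.

28/2145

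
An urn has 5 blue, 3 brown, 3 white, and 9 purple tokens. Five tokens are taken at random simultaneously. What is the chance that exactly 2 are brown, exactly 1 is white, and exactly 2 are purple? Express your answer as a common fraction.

Unordered draws without replacement: count favorable combinations over C(20,5).
Favorable = C(5,0) · C(3,2) · C(3,1) · C(9,2) = 324; total = C(20,5) = 15504.
P = 324/15504 = 27/1292 ≈ 0.0209.

27/1292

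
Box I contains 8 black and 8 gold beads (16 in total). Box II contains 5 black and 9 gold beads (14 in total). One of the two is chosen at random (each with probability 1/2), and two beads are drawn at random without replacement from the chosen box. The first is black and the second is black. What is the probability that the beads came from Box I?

P(E | Box I) = 7/30; P(E | Box II) = 10/91.
P(E) = 1/2·7/30 + 1/2·10/91 = 937/5460.
By Bayes' rule, P(Box I | E) = 7/60 / 937/5460 = 637/937 ≈ 0.6798.

637/937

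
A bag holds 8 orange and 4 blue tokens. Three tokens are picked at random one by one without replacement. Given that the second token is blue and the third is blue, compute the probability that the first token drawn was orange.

P(first=orange and the second token is blue and the third is blue) = (8/12)·(4/11)·(3/10) = 4/55.
P(E) = Σ over first color = 4/55 + 1/55 = 1/11.
By Bayes, P(first=orange | E) = 4/55 / 1/11 = 4/5 ≈ 0.8000.

4/5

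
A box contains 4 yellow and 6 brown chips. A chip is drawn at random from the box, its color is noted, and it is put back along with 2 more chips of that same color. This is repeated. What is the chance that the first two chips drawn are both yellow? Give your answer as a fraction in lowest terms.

After a yellow draw the box holds 6 yellow out of 12.
P = (4/10)·(6/12) = 1/5 ≈ 0.2000.

1/5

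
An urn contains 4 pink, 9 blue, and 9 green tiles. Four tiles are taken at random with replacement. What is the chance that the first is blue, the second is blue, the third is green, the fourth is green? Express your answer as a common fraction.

Multiply the conditional probability of each draw in order, with replacement (the composition resets each draw).
P = (9/22) · (9/22) · (9/22) · (9/22) = 6561/234256 ≈ 0.0280.

6561/234256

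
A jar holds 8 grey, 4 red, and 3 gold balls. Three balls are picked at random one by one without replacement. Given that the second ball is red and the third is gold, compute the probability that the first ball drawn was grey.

P(first=grey and the second ball is red and the third is gold) = (8/15)·(4/14)·(3/13) = 16/455.
P(E) = Σ over first color = 16/455 + 6/455 + 4/455 = 2/35.
By Bayes, P(first=grey | E) = 16/455 / 2/35 = 8/13 ≈ 0.6154.

8/13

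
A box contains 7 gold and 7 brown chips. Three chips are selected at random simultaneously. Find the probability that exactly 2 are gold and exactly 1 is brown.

21/52

Unordered draws without replacement: count favorable combinations over C(14,3).
Favorable = C(7,2) · C(7,1) = 147; total = C(14,3) = 364.
P = 147/364 = 21/52 ≈ 0.4038.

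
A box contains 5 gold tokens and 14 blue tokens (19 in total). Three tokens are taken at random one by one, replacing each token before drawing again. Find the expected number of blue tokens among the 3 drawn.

By linearity of expectation, E[X] = Σ P(draw i is blue); each independent draw has P(blue) = 14/19.
E[X] = 3 · 14/19 = 42/19 ≈ 2.2105.

42/19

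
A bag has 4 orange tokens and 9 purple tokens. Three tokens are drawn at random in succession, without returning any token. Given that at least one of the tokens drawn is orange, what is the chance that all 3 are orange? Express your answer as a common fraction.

P(all 3 orange) = C(4,3)/C(13,3) = 2/143; P(at least one orange) = 1 − C(9,3)/C(13,3) = 101/143.
Since 'all 3 orange' ⊆ 'at least one orange', P(all 3 | at least one) = 2/143 / 101/143 = 2/101 ≈ 0.0198.

2/101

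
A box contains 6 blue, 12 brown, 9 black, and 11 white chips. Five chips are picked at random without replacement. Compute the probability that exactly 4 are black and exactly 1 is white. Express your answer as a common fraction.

33/11951

Unordered draws without replacement: count favorable combinations over C(38,5).
Favorable = C(6,0) · C(12,0) · C(9,4) · C(11,1) = 1386; total = C(38,5) = 501942.
P = 1386/501942 = 33/11951 ≈ 0.0028.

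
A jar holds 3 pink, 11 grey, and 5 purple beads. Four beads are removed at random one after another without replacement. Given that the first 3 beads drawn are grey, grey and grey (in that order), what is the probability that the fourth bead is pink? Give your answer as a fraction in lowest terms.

3/16

After removing 3 grey, the jar has 3 pink out of 16 remaining.
P(fourth is pink | given) = 3/16 ≈ 0.1875.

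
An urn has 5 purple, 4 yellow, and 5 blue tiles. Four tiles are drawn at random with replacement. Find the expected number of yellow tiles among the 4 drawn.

By linearity of expectation, E[X] = Σ P(draw i is yellow); each independent draw has P(yellow) = 4/14.
E[X] = 4 · 4/14 = 8/7 ≈ 1.1429.

8/7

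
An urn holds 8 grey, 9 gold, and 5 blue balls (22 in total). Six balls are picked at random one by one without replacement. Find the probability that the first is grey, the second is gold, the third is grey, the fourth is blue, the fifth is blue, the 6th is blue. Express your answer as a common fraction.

Multiply the conditional probability of each draw in order, without replacement, so each draw removes one from its color and from the total.
P = (8/22) · (9/21) · (7/20) · (5/19) · (4/18) · (3/17) = 2/3553 ≈ 0.0006.

2/3553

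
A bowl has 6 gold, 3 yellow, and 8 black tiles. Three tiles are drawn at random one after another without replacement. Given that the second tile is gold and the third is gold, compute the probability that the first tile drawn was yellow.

1/5

P(first=yellow and the second tile is gold and the third is gold) = (3/17)·(6/16)·(5/15) = 3/136.
P(E) = Σ over first color = 1/34 + 3/136 + 1/17 = 15/136.
By Bayes, P(first=yellow | E) = 3/136 / 15/136 = 1/5 ≈ 0.2000.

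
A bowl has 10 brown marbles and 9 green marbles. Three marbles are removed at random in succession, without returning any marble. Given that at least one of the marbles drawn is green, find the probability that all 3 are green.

P(all 3 green) = C(9,3)/C(19,3) = 28/323; P(at least one green) = 1 − C(10,3)/C(19,3) = 283/323.
Since 'all 3 green' ⊆ 'at least one green', P(all 3 | at least one) = 28/323 / 283/323 = 28/283 ≈ 0.0989.

28/283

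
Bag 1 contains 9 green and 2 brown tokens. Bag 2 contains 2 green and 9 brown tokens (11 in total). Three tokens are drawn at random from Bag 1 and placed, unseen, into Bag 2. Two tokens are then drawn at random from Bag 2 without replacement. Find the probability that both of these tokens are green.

433/5005

Condition on how many of the transferred tokens are green (from Bag 1: 9 green of 11; then Bag 2 has 14 total).
  1 green: C(9,1)C(2,2)/C(11,3) = 3/55; then P = C(3,2)/C(14,2) = 3/91
  2 green: C(9,2)C(2,1)/C(11,3) = 24/55; then P = C(4,2)/C(14,2) = 6/91
  3 green: C(9,3)C(2,0)/C(11,3) = 28/55; then P = C(5,2)/C(14,2) = 10/91
P(both green) = 433/5005 ≈ 0.0865.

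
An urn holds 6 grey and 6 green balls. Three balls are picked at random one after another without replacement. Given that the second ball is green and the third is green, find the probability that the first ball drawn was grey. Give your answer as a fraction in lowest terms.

3/5

P(first=grey and the second ball is green and the third is green) = (6/12)·(6/11)·(5/10) = 3/22.
P(E) = Σ over first color = 3/22 + 1/11 = 5/22.
By Bayes, P(first=grey | E) = 3/22 / 5/22 = 3/5 ≈ 0.6000.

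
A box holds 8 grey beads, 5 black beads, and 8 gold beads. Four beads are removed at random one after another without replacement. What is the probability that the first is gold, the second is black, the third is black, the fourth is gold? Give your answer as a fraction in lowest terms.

Multiply the conditional probability of each draw in order, without replacement, so each draw removes one from its color and from the total.
P = (8/21) · (5/20) · (4/19) · (7/18) = 4/513 ≈ 0.0078.

4/513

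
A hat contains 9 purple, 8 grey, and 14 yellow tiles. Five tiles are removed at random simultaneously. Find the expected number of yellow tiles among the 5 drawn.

By linearity of expectation, E[X] = Σ P(draw i is yellow); by symmetry each draw (even without replacement) has P(yellow) = 14/31.
E[X] = 5 · 14/31 = 70/31 ≈ 2.2581.

70/31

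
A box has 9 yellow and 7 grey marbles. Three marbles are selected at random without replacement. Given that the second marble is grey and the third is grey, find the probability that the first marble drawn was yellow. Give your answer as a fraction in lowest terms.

9/14

P(first=yellow and the second marble is grey and the third is grey) = (9/16)·(7/15)·(6/14) = 9/80.
P(E) = Σ over first color = 9/80 + 1/16 = 7/40.
By Bayes, P(first=yellow | E) = 9/80 / 7/40 = 9/14 ≈ 0.6429.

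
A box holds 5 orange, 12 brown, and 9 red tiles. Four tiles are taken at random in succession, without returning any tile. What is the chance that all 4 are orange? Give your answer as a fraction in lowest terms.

Unordered draws without replacement: count favorable combinations over C(26,4).
Favorable = C(5,4) · C(12,0) · C(9,0) = 5; total = C(26,4) = 14950.
P = 5/14950 = 1/2990 ≈ 0.0003.

1/2990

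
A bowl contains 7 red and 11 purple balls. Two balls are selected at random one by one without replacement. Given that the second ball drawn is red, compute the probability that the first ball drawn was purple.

11/17

P(first=purple and the second ball drawn is red) = (11/18)·(7/17) = 77/306.
P(the second ball drawn is red) = Σ over first color = 7/51 + 77/306 = 7/18.
By Bayes, P(first=purple | the second ball drawn is red) = 77/306 / 7/18 = 11/17 ≈ 0.6471.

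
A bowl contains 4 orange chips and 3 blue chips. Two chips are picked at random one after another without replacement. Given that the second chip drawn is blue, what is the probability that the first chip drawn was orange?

2/3

P(first=orange and the second chip drawn is blue) = (4/7)·(3/6) = 2/7.
P(the second chip drawn is blue) = Σ over first color = 2/7 + 1/7 = 3/7.
By Bayes, P(first=orange | the second chip drawn is blue) = 2/7 / 3/7 = 2/3 ≈ 0.6667.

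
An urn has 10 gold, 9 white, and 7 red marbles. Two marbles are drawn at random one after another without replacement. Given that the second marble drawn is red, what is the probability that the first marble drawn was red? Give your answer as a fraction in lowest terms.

6/25

P(first=red and the second marble drawn is red) = (7/26)·(6/25) = 21/325.
P(the second marble drawn is red) = Σ over first color = 7/65 + 63/650 + 21/325 = 7/26.
By Bayes, P(first=red | the second marble drawn is red) = 21/325 / 7/26 = 6/25 ≈ 0.2400.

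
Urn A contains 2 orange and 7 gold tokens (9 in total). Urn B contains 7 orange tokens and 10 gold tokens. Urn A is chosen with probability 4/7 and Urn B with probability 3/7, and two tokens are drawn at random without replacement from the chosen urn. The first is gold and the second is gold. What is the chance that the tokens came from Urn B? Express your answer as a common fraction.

P(E | Urn A) = 7/12; P(E | Urn B) = 45/136.
P(E) = 4/7·7/12 + 3/7·45/136 = 1357/2856.
By Bayes' rule, P(Urn B | E) = 135/952 / 1357/2856 = 405/1357 ≈ 0.2985.

405/1357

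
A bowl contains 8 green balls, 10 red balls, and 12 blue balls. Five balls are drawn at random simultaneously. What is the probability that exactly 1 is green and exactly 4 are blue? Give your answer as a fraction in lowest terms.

Unordered draws without replacement: count favorable combinations over C(30,5).
Favorable = C(8,1) · C(10,0) · C(12,4) = 3960; total = C(30,5) = 142506.
P = 3960/142506 = 220/7917 ≈ 0.0278.

220/7917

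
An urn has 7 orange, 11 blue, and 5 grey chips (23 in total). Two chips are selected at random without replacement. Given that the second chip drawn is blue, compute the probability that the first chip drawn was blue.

P(first=blue and the second chip drawn is blue) = (11/23)·(10/22) = 5/23.
P(the second chip drawn is blue) = Σ over first color = 7/46 + 5/23 + 5/46 = 11/23.
By Bayes, P(first=blue | the second chip drawn is blue) = 5/23 / 11/23 = 5/11 ≈ 0.4545.

5/11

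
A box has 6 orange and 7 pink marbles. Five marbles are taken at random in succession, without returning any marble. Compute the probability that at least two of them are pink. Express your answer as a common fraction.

392/429

Sum the hypergeometric tail for j = 2,…,5 pink marbles.
Favorable = C(7,2)·C(6,3) + C(7,3)·C(6,2) + C(7,4)·C(6,1) + C(7,5)·C(6,0) = 1176; total = C(13,5) = 1287.
P = 1176/1287 = 392/429 ≈ 0.9138.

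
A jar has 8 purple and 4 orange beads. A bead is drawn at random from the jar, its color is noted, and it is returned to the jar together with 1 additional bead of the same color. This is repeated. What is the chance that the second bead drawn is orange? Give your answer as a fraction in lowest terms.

1/3

Condition on the first draw. If first is orange (prob 4/12), second-orange has prob (5)/(13); if not (prob 8/12), it has prob 4/(13).
P = (4/12)·(5/13) + (8/12)·(4/13) = 1/3 ≈ 0.3333.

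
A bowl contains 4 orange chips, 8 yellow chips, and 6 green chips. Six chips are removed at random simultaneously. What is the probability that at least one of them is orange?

57/68

Use the complement: P(at least one orange) = 1 − P(no orange).
P(none) = C(14,6)/C(18,6) = 3003/18564.
So P = 1 − 3003/18564 = 57/68 ≈ 0.8382.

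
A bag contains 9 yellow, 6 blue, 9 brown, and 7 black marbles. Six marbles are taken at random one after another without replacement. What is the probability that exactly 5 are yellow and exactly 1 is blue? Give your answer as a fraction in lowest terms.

Unordered draws without replacement: count favorable combinations over C(31,6).
Favorable = C(9,5) · C(6,1) · C(9,0) · C(7,0) = 756; total = C(31,6) = 736281.
P = 756/736281 = 12/11687 ≈ 0.0010.

12/11687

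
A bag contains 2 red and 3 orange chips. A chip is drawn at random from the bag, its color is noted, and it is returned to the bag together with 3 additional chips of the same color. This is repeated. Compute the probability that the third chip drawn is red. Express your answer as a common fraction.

Sum over the four possibilities for the first two draws (red/not-red each), tracking how the red count and total change by +3 per draw.
P(third is red) = 2/5 ≈ 0.4000. (In a Pólya urn every draw has the same marginal probability 2/5.)

2/5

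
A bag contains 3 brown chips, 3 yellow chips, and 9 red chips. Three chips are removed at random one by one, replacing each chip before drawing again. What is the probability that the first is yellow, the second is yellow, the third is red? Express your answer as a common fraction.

Multiply the conditional probability of each draw in order, with replacement (the composition resets each draw).
P = (3/15) · (3/15) · (9/15) = 3/125 ≈ 0.0240.

3/125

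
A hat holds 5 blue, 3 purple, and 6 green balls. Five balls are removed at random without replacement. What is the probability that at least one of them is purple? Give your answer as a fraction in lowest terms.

Use the complement: P(at least one purple) = 1 − P(no purple).
P(none) = C(11,5)/C(14,5) = 462/2002.
So P = 1 − 462/2002 = 10/13 ≈ 0.7692.

10/13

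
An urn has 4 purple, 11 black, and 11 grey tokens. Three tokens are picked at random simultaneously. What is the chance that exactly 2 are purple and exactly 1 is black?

33/1300

Unordered draws without replacement: count favorable combinations over C(26,3).
Favorable = C(4,2) · C(11,1) · C(11,0) = 66; total = C(26,3) = 2600.
P = 66/2600 = 33/1300 ≈ 0.0254.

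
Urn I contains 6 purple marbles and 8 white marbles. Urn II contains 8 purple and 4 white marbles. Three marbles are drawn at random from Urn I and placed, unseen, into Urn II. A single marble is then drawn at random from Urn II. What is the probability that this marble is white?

Condition on how many of the transferred marbles are white (from Urn I: 8 white of 14; then Urn II has 15 total).
  0 white: C(8,0)C(6,3)/C(14,3) = 5/91; then P = 4/15
  1 white: C(8,1)C(6,2)/C(14,3) = 30/91; then P = 5/15
  2 white: C(8,2)C(6,1)/C(14,3) = 6/13; then P = 6/15
  3 white: C(8,3)C(6,0)/C(14,3) = 2/13; then P = 7/15
P(white from Urn II) = 8/21 ≈ 0.3810.

8/21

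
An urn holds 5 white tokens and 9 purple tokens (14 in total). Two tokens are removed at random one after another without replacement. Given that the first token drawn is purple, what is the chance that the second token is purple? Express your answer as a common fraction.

8/13

After removing 1 purple, the urn has 8 purple out of 13 remaining.
P(second is purple | given) = 8/13 ≈ 0.6154.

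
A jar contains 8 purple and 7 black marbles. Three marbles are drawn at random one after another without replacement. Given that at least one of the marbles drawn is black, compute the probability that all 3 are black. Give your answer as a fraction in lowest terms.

5/57

P(all 3 black) = C(7,3)/C(15,3) = 1/13; P(at least one black) = 1 − C(8,3)/C(15,3) = 57/65.
Since 'all 3 black' ⊆ 'at least one black', P(all 3 | at least one) = 1/13 / 57/65 = 5/57 ≈ 0.0877.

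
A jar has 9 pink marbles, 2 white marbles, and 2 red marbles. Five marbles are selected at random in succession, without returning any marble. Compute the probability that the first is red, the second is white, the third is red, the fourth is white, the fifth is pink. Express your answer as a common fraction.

Multiply the conditional probability of each draw in order, without replacement, so each draw removes one from its color and from the total.
P = (2/13) · (2/12) · (1/11) · (1/10) · (9/9) = 1/4290 ≈ 0.0002.

1/4290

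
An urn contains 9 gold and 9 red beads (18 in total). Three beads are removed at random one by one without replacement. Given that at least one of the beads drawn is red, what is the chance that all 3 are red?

P(all 3 red) = C(9,3)/C(18,3) = 7/68; P(at least one red) = 1 − C(9,3)/C(18,3) = 61/68.
Since 'all 3 red' ⊆ 'at least one red', P(all 3 | at least one) = 7/68 / 61/68 = 7/61 ≈ 0.1148.

7/61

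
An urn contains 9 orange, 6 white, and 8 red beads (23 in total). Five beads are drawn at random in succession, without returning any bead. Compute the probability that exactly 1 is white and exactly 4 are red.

60/4807

Unordered draws without replacement: count favorable combinations over C(23,5).
Favorable = C(9,0) · C(6,1) · C(8,4) = 420; total = C(23,5) = 33649.
P = 420/33649 = 60/4807 ≈ 0.0125.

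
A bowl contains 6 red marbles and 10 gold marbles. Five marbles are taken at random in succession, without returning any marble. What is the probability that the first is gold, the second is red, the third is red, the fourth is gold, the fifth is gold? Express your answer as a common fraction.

Multiply the conditional probability of each draw in order, without replacement, so each draw removes one from its color and from the total.
P = (10/16) · (6/15) · (5/14) · (9/13) · (8/12) = 15/364 ≈ 0.0412.

15/364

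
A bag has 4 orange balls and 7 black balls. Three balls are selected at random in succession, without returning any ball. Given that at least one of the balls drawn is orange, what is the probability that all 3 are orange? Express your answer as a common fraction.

2/65

P(all 3 orange) = C(4,3)/C(11,3) = 4/165; P(at least one orange) = 1 − C(7,3)/C(11,3) = 26/33.
Since 'all 3 orange' ⊆ 'at least one orange', P(all 3 | at least one) = 4/165 / 26/33 = 2/65 ≈ 0.0308.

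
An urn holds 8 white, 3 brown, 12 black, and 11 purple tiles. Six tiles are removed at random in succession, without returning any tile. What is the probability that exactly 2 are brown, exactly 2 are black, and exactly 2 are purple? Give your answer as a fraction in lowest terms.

495/61132

Unordered draws without replacement: count favorable combinations over C(34,6).
Favorable = C(8,0) · C(3,2) · C(12,2) · C(11,2) = 10890; total = C(34,6) = 1344904.
P = 10890/1344904 = 495/61132 ≈ 0.0081.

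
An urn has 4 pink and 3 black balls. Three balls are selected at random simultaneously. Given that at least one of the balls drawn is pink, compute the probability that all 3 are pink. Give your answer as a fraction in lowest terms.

P(all 3 pink) = C(4,3)/C(7,3) = 4/35; P(at least one pink) = 1 − C(3,3)/C(7,3) = 34/35.
Since 'all 3 pink' ⊆ 'at least one pink', P(all 3 | at least one) = 4/35 / 34/35 = 2/17 ≈ 0.1176.

2/17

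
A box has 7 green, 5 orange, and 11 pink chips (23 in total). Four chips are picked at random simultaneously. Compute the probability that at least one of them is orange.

1159/1771

Use the complement: P(at least one orange) = 1 − P(no orange).
P(none) = C(18,4)/C(23,4) = 3060/8855.
So P = 1 − 3060/8855 = 1159/1771 ≈ 0.6544.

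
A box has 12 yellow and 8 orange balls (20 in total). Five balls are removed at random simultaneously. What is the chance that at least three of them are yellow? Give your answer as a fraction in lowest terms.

682/969

Sum the hypergeometric tail for j = 3,…,5 yellow balls.
Favorable = C(12,3)·C(8,2) + C(12,4)·C(8,1) + C(12,5)·C(8,0) = 10912; total = C(20,5) = 15504.
P = 10912/15504 = 682/969 ≈ 0.7038.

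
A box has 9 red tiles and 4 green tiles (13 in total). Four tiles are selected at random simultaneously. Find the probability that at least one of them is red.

714/715

Use the complement: P(at least one red) = 1 − P(no red).
P(none) = C(4,4)/C(13,4) = 1/715.
So P = 1 − 1/715 = 714/715 ≈ 0.9986.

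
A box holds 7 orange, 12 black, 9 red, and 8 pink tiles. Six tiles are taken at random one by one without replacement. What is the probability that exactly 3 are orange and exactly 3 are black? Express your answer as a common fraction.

25/6324

Unordered draws without replacement: count favorable combinations over C(36,6).
Favorable = C(7,3) · C(12,3) · C(9,0) · C(8,0) = 7700; total = C(36,6) = 1947792.
P = 7700/1947792 = 25/6324 ≈ 0.0040.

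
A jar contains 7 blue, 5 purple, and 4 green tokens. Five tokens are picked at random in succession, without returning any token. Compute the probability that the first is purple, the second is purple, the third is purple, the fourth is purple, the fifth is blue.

1/624

Multiply the conditional probability of each draw in order, without replacement, so each draw removes one from its color and from the total.
P = (5/16) · (4/15) · (3/14) · (2/13) · (7/12) = 1/624 ≈ 0.0016.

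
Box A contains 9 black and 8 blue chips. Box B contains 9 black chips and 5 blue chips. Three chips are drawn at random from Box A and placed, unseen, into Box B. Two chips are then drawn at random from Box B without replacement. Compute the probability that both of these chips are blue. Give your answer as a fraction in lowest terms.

601/4624

Condition on how many of the transferred chips are blue (from Box A: 8 blue of 17; then Box B has 17 total).
  0 blue: C(8,0)C(9,3)/C(17,3) = 21/170; then P = C(5,2)/C(17,2) = 5/68
  1 blue: C(8,1)C(9,2)/C(17,3) = 36/85; then P = C(6,2)/C(17,2) = 15/136
  2 blue: C(8,2)C(9,1)/C(17,3) = 63/170; then P = C(7,2)/C(17,2) = 21/136
  3 blue: C(8,3)C(9,0)/C(17,3) = 7/85; then P = C(8,2)/C(17,2) = 7/34
P(both blue) = 601/4624 ≈ 0.1300.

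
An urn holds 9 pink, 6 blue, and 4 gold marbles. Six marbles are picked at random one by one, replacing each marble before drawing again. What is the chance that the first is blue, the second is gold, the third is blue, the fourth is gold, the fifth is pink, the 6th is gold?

20736/47045881

Multiply the conditional probability of each draw in order, with replacement (the composition resets each draw).
P = (6/19) · (4/19) · (6/19) · (4/19) · (9/19) · (4/19) = 20736/47045881 ≈ 0.0004.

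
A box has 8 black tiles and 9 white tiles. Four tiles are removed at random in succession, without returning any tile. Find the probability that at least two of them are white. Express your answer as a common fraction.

129/170

Sum the hypergeometric tail for j = 2,…,4 white tiles.
Favorable = C(9,2)·C(8,2) + C(9,3)·C(8,1) + C(9,4)·C(8,0) = 1806; total = C(17,4) = 2380.
P = 1806/2380 = 129/170 ≈ 0.7588.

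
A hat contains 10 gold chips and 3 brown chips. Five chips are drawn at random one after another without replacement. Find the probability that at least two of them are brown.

Sum the hypergeometric tail for j = 2,…,3 brown chips.
Favorable = C(3,2)·C(10,3) + C(3,3)·C(10,2) = 405; total = C(13,5) = 1287.
P = 405/1287 = 45/143 ≈ 0.3147.

45/143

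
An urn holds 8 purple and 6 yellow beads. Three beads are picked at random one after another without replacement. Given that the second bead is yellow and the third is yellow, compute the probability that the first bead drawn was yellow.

1/3

P(first=yellow and the second bead is yellow and the third is yellow) = (6/14)·(5/13)·(4/12) = 5/91.
P(E) = Σ over first color = 10/91 + 5/91 = 15/91.
By Bayes, P(first=yellow | E) = 5/91 / 15/91 = 1/3 ≈ 0.3333.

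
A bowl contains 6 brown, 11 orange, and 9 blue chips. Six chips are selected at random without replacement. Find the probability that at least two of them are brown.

49223/115115

Sum the hypergeometric tail for j = 2,…,6 brown chips.
Favorable = C(6,2)·C(20,4) + C(6,3)·C(20,3) + C(6,4)·C(20,2) + C(6,5)·C(20,1) + C(6,6)·C(20,0) = 98446; total = C(26,6) = 230230.
P = 98446/230230 = 49223/115115 ≈ 0.4276.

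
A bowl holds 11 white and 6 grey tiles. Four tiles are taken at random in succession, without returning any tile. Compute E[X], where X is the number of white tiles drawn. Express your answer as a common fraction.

44/17

By linearity of expectation, E[X] = Σ P(draw i is white); by symmetry each draw (even without replacement) has P(white) = 11/17.
E[X] = 4 · 11/17 = 44/17 ≈ 2.5882.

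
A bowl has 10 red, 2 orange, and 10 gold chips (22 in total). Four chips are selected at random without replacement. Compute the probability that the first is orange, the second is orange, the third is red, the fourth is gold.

5/4389

Multiply the conditional probability of each draw in order, without replacement, so each draw removes one from its color and from the total.
P = (2/22) · (1/21) · (10/20) · (10/19) = 5/4389 ≈ 0.0011.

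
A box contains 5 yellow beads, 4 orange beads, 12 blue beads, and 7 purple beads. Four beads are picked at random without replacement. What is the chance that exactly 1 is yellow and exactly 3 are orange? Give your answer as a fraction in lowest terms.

Unordered draws without replacement: count favorable combinations over C(28,4).
Favorable = C(5,1) · C(4,3) · C(12,0) · C(7,0) = 20; total = C(28,4) = 20475.
P = 20/20475 = 4/4095 ≈ 0.0010.

4/4095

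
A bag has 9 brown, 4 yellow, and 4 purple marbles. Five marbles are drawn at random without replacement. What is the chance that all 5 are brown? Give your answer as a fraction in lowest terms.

Unordered draws without replacement: count favorable combinations over C(17,5).
Favorable = C(9,5) · C(4,0) · C(4,0) = 126; total = C(17,5) = 6188.
P = 126/6188 = 9/442 ≈ 0.0204.

9/442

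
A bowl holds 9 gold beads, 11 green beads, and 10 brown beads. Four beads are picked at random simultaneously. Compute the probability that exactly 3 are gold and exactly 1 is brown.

8/261

Unordered draws without replacement: count favorable combinations over C(30,4).
Favorable = C(9,3) · C(11,0) · C(10,1) = 840; total = C(30,4) = 27405.
P = 840/27405 = 8/261 ≈ 0.0307.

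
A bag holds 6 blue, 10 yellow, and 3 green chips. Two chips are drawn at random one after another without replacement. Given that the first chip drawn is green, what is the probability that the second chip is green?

1/9

After removing 1 green, the bag has 2 green out of 18 remaining.
P(second is green | given) = 2/18 = 1/9 ≈ 0.1111.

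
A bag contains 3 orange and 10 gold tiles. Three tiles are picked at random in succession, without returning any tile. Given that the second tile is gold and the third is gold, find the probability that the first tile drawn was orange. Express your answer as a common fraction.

3/11

P(first=orange and the second tile is gold and the third is gold) = (3/13)·(10/12)·(9/11) = 45/286.
P(E) = Σ over first color = 45/286 + 60/143 = 15/26.
By Bayes, P(first=orange | E) = 45/286 / 15/26 = 3/11 ≈ 0.2727.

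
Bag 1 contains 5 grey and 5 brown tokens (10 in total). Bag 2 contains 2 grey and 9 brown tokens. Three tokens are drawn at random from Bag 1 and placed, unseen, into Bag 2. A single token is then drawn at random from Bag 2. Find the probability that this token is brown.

Condition on how many of the transferred tokens are brown (from Bag 1: 5 brown of 10; then Bag 2 has 14 total).
  0 brown: C(5,0)C(5,3)/C(10,3) = 1/12; then P = 9/14
  1 brown: C(5,1)C(5,2)/C(10,3) = 5/12; then P = 10/14
  2 brown: C(5,2)C(5,1)/C(10,3) = 5/12; then P = 11/14
  3 brown: C(5,3)C(5,0)/C(10,3) = 1/12; then P = 12/14
P(brown from Bag 2) = 3/4 ≈ 0.7500.

3/4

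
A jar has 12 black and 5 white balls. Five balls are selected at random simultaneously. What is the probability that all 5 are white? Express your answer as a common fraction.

Unordered draws without replacement: count favorable combinations over C(17,5).
Favorable = C(12,0) · C(5,5) = 1; total = C(17,5) = 6188.
P = 1/6188 = 1/6188 ≈ 0.0002.

1/6188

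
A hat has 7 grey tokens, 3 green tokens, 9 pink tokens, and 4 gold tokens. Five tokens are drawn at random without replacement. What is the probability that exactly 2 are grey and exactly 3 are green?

Unordered draws without replacement: count favorable combinations over C(23,5).
Favorable = C(7,2) · C(3,3) · C(9,0) · C(4,0) = 21; total = C(23,5) = 33649.
P = 21/33649 = 3/4807 ≈ 0.0006.

3/4807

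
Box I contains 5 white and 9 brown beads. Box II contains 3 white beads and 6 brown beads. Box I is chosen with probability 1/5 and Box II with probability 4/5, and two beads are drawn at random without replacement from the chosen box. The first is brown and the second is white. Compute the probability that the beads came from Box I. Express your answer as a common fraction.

P(E | Box I) = 45/182; P(E | Box II) = 1/4.
P(E) = 1/5·45/182 + 4/5·1/4 = 227/910.
By Bayes' rule, P(Box I | E) = 9/182 / 227/910 = 45/227 ≈ 0.1982.

45/227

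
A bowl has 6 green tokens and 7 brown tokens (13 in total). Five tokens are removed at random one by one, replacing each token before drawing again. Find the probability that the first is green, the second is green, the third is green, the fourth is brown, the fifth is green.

Multiply the conditional probability of each draw in order, with replacement (the composition resets each draw).
P = (6/13) · (6/13) · (6/13) · (7/13) · (6/13) = 9072/371293 ≈ 0.0244.

9072/371293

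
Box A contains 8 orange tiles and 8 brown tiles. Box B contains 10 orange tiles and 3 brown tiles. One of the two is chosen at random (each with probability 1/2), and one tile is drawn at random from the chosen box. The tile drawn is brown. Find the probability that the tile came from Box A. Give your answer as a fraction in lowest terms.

P(brown | Box A) = 1/2; P(brown | Box B) = 3/13.
P(brown) = 1/2·1/2 + 1/2·3/13 = 19/52.
By Bayes' rule, P(Box A | brown) = 1/4 / 19/52 = 13/19 ≈ 0.6842.

13/19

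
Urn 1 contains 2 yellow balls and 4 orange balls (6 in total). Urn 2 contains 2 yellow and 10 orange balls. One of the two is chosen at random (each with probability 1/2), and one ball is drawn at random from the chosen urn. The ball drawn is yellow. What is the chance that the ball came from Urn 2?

1/3

P(yellow | Urn 1) = 1/3; P(yellow | Urn 2) = 1/6.
P(yellow) = 1/2·1/3 + 1/2·1/6 = 1/4.
By Bayes' rule, P(Urn 2 | yellow) = 1/12 / 1/4 = 1/3 ≈ 0.3333.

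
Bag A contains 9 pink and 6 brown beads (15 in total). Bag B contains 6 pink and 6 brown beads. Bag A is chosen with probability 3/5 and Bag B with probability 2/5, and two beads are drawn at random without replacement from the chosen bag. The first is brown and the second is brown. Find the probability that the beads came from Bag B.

P(E | Bag A) = 1/7; P(E | Bag B) = 5/22.
P(E) = 3/5·1/7 + 2/5·5/22 = 68/385.
By Bayes' rule, P(Bag B | E) = 1/11 / 68/385 = 35/68 ≈ 0.5147.

35/68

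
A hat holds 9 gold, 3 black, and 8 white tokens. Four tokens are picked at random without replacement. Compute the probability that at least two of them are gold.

202/323

Sum the hypergeometric tail for j = 2,…,4 gold tokens.
Favorable = C(9,2)·C(11,2) + C(9,3)·C(11,1) + C(9,4)·C(11,0) = 3030; total = C(20,4) = 4845.
P = 3030/4845 = 202/323 ≈ 0.6254.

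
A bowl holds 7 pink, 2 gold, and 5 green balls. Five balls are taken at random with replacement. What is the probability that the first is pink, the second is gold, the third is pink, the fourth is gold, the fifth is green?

Multiply the conditional probability of each draw in order, with replacement (the composition resets each draw).
P = (7/14) · (2/14) · (7/14) · (2/14) · (5/14) = 5/2744 ≈ 0.0018.

5/2744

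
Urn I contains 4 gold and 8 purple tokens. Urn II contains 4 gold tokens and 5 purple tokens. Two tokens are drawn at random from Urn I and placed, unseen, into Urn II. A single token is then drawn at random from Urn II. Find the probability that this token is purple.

19/33

Condition on how many of the transferred tokens are purple (from Urn I: 8 purple of 12; then Urn II has 11 total).
  0 purple: C(8,0)C(4,2)/C(12,2) = 1/11; then P = 5/11
  1 purple: C(8,1)C(4,1)/C(12,2) = 16/33; then P = 6/11
  2 purple: C(8,2)C(4,0)/C(12,2) = 14/33; then P = 7/11
P(purple from Urn II) = 19/33 ≈ 0.5758.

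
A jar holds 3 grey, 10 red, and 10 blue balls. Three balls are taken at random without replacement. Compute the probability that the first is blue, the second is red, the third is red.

150/1771

Multiply the conditional probability of each draw in order, without replacement, so each draw removes one from its color and from the total.
P = (10/23) · (10/22) · (9/21) = 150/1771 ≈ 0.0847.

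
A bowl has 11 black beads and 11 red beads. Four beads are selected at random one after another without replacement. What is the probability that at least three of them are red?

39/133

Sum the hypergeometric tail for j = 3,…,4 red beads.
Favorable = C(11,3)·C(11,1) + C(11,4)·C(11,0) = 2145; total = C(22,4) = 7315.
P = 2145/7315 = 39/133 ≈ 0.2932.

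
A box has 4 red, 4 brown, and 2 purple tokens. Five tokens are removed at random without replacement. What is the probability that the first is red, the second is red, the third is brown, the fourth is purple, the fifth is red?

2/315

Multiply the conditional probability of each draw in order, without replacement, so each draw removes one from its color and from the total.
P = (4/10) · (3/9) · (4/8) · (2/7) · (2/6) = 2/315 ≈ 0.0063.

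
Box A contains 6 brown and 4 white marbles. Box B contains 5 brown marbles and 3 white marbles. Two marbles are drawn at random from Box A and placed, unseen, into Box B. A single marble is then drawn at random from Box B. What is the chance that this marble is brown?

Condition on how many of the transferred marbles are brown (from Box A: 6 brown of 10; then Box B has 10 total).
  0 brown: C(6,0)C(4,2)/C(10,2) = 2/15; then P = 5/10
  1 brown: C(6,1)C(4,1)/C(10,2) = 8/15; then P = 6/10
  2 brown: C(6,2)C(4,0)/C(10,2) = 1/3; then P = 7/10
P(brown from Box B) = 31/50 ≈ 0.6200.

31/50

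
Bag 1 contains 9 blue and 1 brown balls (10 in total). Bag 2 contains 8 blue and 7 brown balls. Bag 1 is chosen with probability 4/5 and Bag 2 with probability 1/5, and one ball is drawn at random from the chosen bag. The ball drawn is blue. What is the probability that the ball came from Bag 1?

P(blue | Bag 1) = 9/10; P(blue | Bag 2) = 8/15.
P(blue) = 4/5·9/10 + 1/5·8/15 = 62/75.
By Bayes' rule, P(Bag 1 | blue) = 18/25 / 62/75 = 27/31 ≈ 0.8710.

27/31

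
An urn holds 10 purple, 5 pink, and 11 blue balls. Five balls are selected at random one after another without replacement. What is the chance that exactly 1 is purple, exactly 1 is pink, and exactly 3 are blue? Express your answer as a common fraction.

75/598

Unordered draws without replacement: count favorable combinations over C(26,5).
Favorable = C(10,1) · C(5,1) · C(11,3) = 8250; total = C(26,5) = 65780.
P = 8250/65780 = 75/598 ≈ 0.1254.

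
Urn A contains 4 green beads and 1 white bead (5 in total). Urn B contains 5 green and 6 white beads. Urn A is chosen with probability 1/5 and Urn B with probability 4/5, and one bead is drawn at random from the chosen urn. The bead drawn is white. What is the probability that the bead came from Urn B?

120/131

P(white | Urn A) = 1/5; P(white | Urn B) = 6/11.
P(white) = 1/5·1/5 + 4/5·6/11 = 131/275.
By Bayes' rule, P(Urn B | white) = 24/55 / 131/275 = 120/131 ≈ 0.9160.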